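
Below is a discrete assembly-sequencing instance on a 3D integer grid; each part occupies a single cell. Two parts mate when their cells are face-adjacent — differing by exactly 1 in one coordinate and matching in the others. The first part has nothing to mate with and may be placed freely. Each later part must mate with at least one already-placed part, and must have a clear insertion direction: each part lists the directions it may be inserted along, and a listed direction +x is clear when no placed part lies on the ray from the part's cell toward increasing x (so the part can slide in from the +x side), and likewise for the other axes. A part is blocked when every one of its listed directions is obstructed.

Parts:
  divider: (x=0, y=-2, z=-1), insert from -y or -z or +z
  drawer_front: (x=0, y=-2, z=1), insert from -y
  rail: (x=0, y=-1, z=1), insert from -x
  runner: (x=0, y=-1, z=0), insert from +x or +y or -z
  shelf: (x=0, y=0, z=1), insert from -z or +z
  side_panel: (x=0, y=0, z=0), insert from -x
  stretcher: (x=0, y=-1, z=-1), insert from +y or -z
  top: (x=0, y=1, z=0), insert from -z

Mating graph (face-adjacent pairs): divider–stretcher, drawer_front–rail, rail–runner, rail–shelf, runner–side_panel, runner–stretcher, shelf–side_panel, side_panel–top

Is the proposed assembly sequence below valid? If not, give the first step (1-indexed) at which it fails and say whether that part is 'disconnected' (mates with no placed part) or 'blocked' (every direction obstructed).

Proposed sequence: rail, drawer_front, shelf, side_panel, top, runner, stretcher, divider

Valid

1. rail@(0, -1, 1) [-x clear] — {rail}
2. drawer_front@(0, -2, 1) [-y clear] — {drawer_front, rail}
3. shelf@(0, 0, 1) [-z clear] — {drawer_front, rail, shelf}
4. side_panel@(0, 0, 0) [-x clear] — {drawer_front, rail, shelf, side_panel}
5. top@(0, 1, 0) [-z clear] — {drawer_front, rail, shelf, side_panel, top}
6. runner@(0, -1, 0) [+x clear] — {drawer_front, rail, runner, shelf, side_panel, top}
7. stretcher@(0, -1, -1) [+y clear] — {drawer_front, rail, runner, shelf, side_panel, stretcher, top}
8. divider@(0, -2, -1) [-y clear] — {divider, drawer_front, rail, runner, shelf, side_panel, stretcher, top}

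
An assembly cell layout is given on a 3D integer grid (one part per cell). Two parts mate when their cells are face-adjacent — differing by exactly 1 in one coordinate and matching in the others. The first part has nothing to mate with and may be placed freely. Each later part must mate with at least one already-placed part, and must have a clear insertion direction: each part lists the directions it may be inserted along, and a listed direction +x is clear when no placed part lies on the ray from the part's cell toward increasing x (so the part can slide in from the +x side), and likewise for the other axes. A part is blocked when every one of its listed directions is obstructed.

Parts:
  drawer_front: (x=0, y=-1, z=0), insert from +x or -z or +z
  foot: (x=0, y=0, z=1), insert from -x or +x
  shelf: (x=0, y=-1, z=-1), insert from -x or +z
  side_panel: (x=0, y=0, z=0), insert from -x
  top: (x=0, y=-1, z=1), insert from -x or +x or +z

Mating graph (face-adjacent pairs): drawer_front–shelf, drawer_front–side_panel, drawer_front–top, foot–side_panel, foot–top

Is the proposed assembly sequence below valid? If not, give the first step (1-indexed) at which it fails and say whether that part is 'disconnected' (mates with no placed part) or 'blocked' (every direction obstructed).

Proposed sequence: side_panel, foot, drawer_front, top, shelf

1. side_panel@(0, 0, 0) [-x clear] — {side_panel}
2. foot@(0, 0, 1) [-x clear] — {foot, side_panel}
3. drawer_front@(0, -1, 0) [+x clear] — {drawer_front, foot, side_panel}
4. top@(0, -1, 1) [-x clear] — {drawer_front, foot, side_panel, top}
5. shelf@(0, -1, -1) [-x clear] — {drawer_front, foot, shelf, side_panel, top}

Valid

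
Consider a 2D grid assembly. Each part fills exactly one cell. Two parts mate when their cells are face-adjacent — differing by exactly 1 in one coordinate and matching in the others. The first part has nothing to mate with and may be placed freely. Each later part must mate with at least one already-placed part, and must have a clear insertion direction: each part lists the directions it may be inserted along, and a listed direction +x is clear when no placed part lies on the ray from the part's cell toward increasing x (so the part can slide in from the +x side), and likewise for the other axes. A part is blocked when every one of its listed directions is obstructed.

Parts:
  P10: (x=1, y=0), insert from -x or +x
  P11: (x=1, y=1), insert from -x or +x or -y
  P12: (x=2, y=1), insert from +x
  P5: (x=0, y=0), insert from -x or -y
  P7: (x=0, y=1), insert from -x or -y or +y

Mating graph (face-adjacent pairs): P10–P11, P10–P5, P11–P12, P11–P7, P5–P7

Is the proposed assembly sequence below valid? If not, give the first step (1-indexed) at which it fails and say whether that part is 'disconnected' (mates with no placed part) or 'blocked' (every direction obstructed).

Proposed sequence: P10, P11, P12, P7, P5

1. P10@(1, 0) [-x clear] — {P10}
2. P11@(1, 1) [-x clear] — {P10, P11}
3. P12@(2, 1) [+x clear] — {P10, P11, P12}
4. P7@(0, 1) [-x clear] — {P10, P11, P12, P7}
5. P5@(0, 0) [-x clear] — {P10, P11, P12, P5, P7}

Valid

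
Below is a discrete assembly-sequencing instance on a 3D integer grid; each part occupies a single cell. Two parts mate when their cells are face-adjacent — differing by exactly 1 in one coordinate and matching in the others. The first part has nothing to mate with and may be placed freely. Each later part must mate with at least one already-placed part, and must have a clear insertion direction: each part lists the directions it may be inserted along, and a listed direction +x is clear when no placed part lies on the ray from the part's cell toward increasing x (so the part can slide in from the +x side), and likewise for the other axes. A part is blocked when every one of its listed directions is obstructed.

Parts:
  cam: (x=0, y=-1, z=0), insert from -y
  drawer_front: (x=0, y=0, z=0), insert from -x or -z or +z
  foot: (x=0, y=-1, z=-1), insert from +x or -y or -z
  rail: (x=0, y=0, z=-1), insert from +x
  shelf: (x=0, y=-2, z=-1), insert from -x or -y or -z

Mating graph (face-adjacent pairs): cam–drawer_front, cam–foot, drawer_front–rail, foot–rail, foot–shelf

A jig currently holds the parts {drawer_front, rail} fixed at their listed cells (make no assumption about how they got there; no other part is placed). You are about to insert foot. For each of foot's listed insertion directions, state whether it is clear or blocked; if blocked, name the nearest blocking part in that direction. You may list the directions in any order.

+x: clear; -y: clear; -z: clear

+x: ray from foot(0, -1, -1) has no placed part ⇒ clear
-y: ray from foot(0, -1, -1) has no placed part ⇒ clear
-z: ray from foot(0, -1, -1) has no placed part ⇒ clear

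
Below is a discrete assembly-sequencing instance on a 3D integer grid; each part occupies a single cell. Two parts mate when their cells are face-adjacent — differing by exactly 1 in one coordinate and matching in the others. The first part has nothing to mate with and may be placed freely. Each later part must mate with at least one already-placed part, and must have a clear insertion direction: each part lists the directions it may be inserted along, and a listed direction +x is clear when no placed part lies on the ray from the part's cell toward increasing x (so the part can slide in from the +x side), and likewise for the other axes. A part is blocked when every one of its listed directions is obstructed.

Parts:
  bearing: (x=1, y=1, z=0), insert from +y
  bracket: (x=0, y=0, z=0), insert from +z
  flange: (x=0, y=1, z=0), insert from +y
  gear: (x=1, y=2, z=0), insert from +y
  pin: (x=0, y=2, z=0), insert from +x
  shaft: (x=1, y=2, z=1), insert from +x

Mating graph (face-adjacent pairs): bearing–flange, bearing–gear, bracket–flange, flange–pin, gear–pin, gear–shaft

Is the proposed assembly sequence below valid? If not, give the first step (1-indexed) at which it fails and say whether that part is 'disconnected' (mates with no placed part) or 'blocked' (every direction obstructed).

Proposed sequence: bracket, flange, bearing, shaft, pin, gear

Invalid at step 4 (disconnected)

1. bracket@(0, 0, 0) [+z clear] — {bracket}
2. flange@(0, 1, 0) [+y clear] — {bracket, flange}
3. bearing@(1, 1, 0) [+y clear] — {bearing, bracket, flange}
4. shaft@(1, 2, 1) — no placed neighbour ⇒ disconnected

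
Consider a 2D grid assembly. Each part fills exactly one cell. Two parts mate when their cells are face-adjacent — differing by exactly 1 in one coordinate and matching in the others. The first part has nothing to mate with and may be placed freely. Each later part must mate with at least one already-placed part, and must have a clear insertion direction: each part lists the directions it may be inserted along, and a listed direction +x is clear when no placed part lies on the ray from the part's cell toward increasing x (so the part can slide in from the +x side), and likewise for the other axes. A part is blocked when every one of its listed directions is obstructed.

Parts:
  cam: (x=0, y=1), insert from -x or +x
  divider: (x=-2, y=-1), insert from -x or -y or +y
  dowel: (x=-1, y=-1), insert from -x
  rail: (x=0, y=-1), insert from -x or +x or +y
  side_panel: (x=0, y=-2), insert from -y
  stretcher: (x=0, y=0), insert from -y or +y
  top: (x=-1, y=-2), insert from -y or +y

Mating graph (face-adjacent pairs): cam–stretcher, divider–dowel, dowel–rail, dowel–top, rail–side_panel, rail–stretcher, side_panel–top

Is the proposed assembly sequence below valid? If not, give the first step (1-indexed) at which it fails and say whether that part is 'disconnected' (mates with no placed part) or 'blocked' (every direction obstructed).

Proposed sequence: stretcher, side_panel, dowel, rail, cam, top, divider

Invalid at step 2 (disconnected)

1. stretcher@(0, 0) [-y clear] — {stretcher}
2. side_panel@(0, -2) — no placed neighbour ⇒ disconnected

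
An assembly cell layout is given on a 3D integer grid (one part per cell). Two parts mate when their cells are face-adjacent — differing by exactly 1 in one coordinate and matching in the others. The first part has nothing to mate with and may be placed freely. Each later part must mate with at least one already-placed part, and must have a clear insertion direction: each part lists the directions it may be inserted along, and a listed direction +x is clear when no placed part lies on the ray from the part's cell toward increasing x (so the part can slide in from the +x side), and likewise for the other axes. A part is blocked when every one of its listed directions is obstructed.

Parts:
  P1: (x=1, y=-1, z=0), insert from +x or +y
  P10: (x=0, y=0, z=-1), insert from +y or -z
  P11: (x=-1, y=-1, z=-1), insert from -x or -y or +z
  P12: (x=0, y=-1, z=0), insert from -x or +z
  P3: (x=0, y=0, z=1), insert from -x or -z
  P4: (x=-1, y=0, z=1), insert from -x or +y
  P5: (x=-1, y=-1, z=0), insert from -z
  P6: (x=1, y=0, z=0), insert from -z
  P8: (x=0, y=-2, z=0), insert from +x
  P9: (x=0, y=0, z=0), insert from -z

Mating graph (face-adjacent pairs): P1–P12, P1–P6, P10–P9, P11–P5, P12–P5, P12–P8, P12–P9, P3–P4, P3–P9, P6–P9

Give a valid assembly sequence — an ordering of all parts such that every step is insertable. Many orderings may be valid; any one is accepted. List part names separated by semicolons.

1. P5@(-1, -1, 0) [-z clear] — {P5}
2. P12@(0, -1, 0) [+z clear] — {P12, P5}
3. P8@(0, -2, 0) [+x clear] — {P12, P5, P8}
4. P1@(1, -1, 0) [+x clear] — {P1, P12, P5, P8}
5. P6@(1, 0, 0) [-z clear] — {P1, P12, P5, P6, P8}
6. P9@(0, 0, 0) [-z clear] — {P1, P12, P5, P6, P8, P9}
7. P3@(0, 0, 1) [-x clear] — {P1, P12, P3, P5, P6, P8, P9}
8. P10@(0, 0, -1) [+y clear] — {P1, P10, P12, P3, P5, P6, P8, P9}
9. P11@(-1, -1, -1) [-x clear] — {P1, P10, P11, P12, P3, P5, P6, P8, P9}
10. P4@(-1, 0, 1) [-x clear] — {P1, P10, P11, P12, P3, P4, P5, P6, P8, P9}

P5; P12; P8; P1; P6; P9; P3; P10; P11; P4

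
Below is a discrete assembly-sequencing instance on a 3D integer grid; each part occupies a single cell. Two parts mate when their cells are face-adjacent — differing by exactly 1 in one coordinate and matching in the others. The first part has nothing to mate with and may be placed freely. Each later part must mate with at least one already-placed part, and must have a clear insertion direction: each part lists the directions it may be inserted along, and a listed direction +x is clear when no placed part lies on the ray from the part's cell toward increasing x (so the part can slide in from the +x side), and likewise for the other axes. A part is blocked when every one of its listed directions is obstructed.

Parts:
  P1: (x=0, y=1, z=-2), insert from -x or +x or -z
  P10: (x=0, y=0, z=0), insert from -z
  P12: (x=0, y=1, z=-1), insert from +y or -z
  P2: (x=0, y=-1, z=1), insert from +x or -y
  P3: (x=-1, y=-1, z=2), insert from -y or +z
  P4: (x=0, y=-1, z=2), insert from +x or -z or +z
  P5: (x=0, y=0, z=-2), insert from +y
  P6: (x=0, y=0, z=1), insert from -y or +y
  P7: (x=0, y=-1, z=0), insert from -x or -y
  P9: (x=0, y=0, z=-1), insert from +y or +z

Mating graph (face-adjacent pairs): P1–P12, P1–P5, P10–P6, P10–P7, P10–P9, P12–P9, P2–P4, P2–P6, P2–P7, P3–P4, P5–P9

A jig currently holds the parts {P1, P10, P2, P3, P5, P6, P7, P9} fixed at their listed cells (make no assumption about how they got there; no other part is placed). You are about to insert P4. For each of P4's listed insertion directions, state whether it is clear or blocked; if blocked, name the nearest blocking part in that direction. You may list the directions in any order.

+x: ray from P4(0, -1, 2) has no placed part ⇒ clear
-z: nearest on ray is P2@(0, -1, 1) ⇒ blocked
+z: ray from P4(0, -1, 2) has no placed part ⇒ clear

+x: clear; +z: clear; -z: blocked by P2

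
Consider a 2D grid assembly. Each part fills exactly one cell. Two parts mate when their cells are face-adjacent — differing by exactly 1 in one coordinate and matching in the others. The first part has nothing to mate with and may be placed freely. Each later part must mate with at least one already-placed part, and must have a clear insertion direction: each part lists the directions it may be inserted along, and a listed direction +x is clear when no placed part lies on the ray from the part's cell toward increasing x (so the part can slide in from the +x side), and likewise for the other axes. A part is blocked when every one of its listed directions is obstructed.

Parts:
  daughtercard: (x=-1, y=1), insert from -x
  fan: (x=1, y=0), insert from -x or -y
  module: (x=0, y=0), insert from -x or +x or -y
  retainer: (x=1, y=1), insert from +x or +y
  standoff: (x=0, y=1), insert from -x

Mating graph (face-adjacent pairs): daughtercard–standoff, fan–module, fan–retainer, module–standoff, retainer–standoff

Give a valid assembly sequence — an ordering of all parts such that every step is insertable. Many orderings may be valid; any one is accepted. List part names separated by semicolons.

1. module@(0, 0) [-x clear] — {module}
2. fan@(1, 0) [-y clear] — {fan, module}
3. retainer@(1, 1) [+x clear] — {fan, module, retainer}
4. standoff@(0, 1) [-x clear] — {fan, module, retainer, standoff}
5. daughtercard@(-1, 1) [-x clear] — {daughtercard, fan, module, retainer, standoff}

module; fan; retainer; standoff; daughtercard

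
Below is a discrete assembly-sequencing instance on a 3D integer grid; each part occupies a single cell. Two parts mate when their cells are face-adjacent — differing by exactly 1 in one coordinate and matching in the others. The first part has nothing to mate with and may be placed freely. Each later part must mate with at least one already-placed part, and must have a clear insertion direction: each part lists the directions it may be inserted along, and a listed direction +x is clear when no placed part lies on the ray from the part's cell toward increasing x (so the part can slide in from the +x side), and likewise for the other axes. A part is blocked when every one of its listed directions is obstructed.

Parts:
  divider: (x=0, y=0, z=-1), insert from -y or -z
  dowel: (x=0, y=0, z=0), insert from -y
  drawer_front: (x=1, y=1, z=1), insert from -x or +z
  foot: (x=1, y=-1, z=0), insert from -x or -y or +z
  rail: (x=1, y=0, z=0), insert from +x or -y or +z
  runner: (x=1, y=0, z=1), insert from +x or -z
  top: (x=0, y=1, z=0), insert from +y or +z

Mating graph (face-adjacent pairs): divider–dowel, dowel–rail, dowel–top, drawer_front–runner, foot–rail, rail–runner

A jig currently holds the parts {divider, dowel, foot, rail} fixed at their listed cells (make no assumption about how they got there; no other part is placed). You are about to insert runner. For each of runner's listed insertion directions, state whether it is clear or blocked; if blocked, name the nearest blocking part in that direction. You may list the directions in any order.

+x: clear; -z: blocked by rail

+x: ray from runner(1, 0, 1) has no placed part ⇒ clear
-z: nearest on ray is rail@(1, 0, 0) ⇒ blocked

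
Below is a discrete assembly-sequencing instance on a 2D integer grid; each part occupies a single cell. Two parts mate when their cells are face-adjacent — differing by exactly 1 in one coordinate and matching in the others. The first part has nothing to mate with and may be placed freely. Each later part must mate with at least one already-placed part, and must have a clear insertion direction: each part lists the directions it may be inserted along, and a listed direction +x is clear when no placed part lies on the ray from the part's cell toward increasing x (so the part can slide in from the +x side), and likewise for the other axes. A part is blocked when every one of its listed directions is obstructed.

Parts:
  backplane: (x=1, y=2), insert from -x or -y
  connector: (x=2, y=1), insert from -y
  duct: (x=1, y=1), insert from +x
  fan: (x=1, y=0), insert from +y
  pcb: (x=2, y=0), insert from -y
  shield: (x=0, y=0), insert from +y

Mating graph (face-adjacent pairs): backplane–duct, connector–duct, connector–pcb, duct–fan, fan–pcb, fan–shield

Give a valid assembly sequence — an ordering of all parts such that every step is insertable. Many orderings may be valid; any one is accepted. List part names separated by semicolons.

1. shield@(0, 0) [+y clear] — {shield}
2. fan@(1, 0) [+y clear] — {fan, shield}
3. duct@(1, 1) [+x clear] — {duct, fan, shield}
4. backplane@(1, 2) [-x clear] — {backplane, duct, fan, shield}
5. connector@(2, 1) [-y clear] — {backplane, connector, duct, fan, shield}
6. pcb@(2, 0) [-y clear] — {backplane, connector, duct, fan, pcb, shield}

shield; fan; duct; backplane; connector; pcb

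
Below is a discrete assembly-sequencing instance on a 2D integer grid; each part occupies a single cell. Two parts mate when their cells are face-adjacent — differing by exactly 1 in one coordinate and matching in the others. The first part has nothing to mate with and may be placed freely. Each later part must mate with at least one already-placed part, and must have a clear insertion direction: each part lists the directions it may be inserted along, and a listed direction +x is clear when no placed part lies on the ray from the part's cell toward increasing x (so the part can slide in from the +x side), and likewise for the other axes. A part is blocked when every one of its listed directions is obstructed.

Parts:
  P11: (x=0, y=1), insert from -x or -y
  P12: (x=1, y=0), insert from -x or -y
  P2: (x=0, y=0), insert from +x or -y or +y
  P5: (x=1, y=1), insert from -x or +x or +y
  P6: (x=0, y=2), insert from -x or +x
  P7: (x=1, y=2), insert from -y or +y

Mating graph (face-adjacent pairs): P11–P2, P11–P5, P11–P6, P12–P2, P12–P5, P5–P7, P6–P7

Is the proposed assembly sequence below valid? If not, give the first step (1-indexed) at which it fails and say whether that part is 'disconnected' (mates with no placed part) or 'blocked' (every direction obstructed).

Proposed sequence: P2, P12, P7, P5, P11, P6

1. P2@(0, 0) [+x clear] — {P2}
2. P12@(1, 0) [-y clear] — {P12, P2}
3. P7@(1, 2) — no placed neighbour ⇒ disconnected

Invalid at step 3 (disconnected)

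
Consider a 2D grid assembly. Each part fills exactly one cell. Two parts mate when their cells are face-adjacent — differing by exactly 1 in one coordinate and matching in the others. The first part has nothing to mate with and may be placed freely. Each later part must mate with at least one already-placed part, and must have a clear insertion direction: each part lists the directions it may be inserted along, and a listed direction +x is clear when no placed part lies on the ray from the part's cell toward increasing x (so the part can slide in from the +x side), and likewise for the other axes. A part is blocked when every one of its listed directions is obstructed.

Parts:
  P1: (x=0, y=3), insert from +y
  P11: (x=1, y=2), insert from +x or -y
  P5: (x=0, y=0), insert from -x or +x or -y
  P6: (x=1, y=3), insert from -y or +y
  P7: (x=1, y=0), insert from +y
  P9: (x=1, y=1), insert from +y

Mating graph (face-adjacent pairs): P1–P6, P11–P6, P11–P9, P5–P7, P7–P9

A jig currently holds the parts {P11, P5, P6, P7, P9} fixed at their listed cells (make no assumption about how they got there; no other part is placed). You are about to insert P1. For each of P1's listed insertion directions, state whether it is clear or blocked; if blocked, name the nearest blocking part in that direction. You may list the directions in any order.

+y: clear

+y: ray from P1(0, 3) has no placed part ⇒ clear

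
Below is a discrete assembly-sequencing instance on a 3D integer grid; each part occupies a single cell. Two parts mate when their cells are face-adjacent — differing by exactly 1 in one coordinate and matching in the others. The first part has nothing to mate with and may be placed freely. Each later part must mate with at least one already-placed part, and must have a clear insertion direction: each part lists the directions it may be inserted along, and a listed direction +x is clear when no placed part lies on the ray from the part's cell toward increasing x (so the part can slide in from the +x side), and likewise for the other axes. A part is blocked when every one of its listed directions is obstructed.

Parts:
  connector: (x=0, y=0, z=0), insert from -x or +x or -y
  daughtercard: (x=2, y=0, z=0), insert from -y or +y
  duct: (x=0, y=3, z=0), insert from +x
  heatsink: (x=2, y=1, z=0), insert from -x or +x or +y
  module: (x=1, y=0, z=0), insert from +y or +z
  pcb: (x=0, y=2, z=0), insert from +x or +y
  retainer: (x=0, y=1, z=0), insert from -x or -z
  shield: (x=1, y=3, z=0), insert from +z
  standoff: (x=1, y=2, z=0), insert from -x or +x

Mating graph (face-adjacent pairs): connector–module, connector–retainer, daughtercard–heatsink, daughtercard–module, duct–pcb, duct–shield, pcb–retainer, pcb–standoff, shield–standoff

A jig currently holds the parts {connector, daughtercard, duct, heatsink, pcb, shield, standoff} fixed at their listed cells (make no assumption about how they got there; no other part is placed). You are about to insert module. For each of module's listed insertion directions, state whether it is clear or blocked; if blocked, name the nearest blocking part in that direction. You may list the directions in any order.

+y: nearest on ray is standoff@(1, 2, 0) ⇒ blocked
+z: ray from module(1, 0, 0) has no placed part ⇒ clear

+y: blocked by standoff; +z: clear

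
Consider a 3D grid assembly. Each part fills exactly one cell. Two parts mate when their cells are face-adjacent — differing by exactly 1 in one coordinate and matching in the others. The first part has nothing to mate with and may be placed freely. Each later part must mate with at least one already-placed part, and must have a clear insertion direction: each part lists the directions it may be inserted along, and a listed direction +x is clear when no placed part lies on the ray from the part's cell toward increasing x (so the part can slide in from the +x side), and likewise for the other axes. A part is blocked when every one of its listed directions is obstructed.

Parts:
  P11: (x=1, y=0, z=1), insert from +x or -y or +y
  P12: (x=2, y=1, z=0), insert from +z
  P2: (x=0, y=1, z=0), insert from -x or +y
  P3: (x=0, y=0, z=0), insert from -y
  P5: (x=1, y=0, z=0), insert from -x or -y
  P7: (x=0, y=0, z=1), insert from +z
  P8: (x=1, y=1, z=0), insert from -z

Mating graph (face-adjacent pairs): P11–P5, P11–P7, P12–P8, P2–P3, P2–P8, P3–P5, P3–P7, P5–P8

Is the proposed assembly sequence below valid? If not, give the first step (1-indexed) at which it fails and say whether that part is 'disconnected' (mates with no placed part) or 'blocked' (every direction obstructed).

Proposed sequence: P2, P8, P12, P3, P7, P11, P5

1. P2@(0, 1, 0) [-x clear] — {P2}
2. P8@(1, 1, 0) [-z clear] — {P2, P8}
3. P12@(2, 1, 0) [+z clear] — {P12, P2, P8}
4. P3@(0, 0, 0) [-y clear] — {P12, P2, P3, P8}
5. P7@(0, 0, 1) [+z clear] — {P12, P2, P3, P7, P8}
6. P11@(1, 0, 1) [+x clear] — {P11, P12, P2, P3, P7, P8}
7. P5@(1, 0, 0) [-y clear] — {P11, P12, P2, P3, P5, P7, P8}

Valid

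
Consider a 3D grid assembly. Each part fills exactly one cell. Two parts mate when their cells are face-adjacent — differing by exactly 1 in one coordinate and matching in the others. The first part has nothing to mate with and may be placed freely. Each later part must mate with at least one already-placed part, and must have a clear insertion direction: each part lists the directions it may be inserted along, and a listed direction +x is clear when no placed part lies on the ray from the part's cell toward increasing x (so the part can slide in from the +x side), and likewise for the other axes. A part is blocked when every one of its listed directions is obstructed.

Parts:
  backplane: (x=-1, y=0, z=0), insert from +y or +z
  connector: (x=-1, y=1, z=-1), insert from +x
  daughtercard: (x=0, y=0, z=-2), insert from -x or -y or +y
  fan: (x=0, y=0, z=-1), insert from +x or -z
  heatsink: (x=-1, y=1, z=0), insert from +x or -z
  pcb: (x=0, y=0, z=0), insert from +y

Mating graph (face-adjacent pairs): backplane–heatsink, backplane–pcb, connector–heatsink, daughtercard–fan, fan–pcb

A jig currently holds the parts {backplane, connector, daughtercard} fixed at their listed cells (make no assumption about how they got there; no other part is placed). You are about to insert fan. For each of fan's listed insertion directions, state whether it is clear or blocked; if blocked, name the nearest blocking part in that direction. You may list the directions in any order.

+x: clear; -z: blocked by daughtercard

+x: ray from fan(0, 0, -1) has no placed part ⇒ clear
-z: nearest on ray is daughtercard@(0, 0, -2) ⇒ blocked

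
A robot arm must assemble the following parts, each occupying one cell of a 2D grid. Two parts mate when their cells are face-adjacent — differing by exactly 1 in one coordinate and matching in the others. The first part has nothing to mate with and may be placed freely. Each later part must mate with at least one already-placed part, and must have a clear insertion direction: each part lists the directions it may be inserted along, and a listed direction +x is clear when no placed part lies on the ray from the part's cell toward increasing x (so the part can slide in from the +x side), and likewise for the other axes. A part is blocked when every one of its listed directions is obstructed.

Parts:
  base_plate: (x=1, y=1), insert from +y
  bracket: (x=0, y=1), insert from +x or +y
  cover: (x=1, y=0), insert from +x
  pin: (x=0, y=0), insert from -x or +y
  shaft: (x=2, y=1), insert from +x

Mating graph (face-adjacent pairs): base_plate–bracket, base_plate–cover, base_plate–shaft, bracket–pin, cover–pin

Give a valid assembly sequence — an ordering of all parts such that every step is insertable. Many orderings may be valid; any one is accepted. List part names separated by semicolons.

base_plate; shaft; bracket; pin; cover

1. base_plate@(1, 1) [+y clear] — {base_plate}
2. shaft@(2, 1) [+x clear] — {base_plate, shaft}
3. bracket@(0, 1) [+y clear] — {base_plate, bracket, shaft}
4. pin@(0, 0) [-x clear] — {base_plate, bracket, pin, shaft}
5. cover@(1, 0) [+x clear] — {base_plate, bracket, cover, pin, shaft}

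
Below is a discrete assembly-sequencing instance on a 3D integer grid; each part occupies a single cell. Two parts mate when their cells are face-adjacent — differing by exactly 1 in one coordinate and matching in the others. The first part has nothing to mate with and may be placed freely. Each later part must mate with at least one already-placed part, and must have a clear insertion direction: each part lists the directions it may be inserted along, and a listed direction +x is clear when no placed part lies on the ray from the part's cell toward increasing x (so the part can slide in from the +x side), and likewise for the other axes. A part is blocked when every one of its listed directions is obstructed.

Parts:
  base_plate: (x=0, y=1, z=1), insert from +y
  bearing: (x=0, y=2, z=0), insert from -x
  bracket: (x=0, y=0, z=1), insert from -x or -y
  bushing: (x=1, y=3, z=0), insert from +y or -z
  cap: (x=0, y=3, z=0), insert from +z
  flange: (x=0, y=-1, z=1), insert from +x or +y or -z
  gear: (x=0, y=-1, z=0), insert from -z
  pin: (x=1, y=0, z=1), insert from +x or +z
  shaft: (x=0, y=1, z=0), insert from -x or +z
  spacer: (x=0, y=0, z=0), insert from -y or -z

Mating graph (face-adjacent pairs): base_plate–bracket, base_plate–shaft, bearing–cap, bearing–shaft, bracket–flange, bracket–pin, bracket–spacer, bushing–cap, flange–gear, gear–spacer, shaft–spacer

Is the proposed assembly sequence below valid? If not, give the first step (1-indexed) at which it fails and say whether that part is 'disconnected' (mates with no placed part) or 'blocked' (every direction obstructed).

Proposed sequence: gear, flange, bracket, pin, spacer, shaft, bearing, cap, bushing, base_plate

Valid

1. gear@(0, -1, 0) [-z clear] — {gear}
2. flange@(0, -1, 1) [+x clear] — {flange, gear}
3. bracket@(0, 0, 1) [-x clear] — {bracket, flange, gear}
4. pin@(1, 0, 1) [+x clear] — {bracket, flange, gear, pin}
5. spacer@(0, 0, 0) [-z clear] — {bracket, flange, gear, pin, spacer}
6. shaft@(0, 1, 0) [-x clear] — {bracket, flange, gear, pin, shaft, spacer}
7. bearing@(0, 2, 0) [-x clear] — {bearing, bracket, flange, gear, pin, shaft, spacer}
8. cap@(0, 3, 0) [+z clear] — {bearing, bracket, cap, flange, gear, pin, shaft, spacer}
9. bushing@(1, 3, 0) [+y clear] — {bearing, bracket, bushing, cap, flange, gear, pin, shaft, spacer}
10. base_plate@(0, 1, 1) [+y clear] — {base_plate, bearing, bracket, bushing, cap, flange, gear, pin, shaft, spacer}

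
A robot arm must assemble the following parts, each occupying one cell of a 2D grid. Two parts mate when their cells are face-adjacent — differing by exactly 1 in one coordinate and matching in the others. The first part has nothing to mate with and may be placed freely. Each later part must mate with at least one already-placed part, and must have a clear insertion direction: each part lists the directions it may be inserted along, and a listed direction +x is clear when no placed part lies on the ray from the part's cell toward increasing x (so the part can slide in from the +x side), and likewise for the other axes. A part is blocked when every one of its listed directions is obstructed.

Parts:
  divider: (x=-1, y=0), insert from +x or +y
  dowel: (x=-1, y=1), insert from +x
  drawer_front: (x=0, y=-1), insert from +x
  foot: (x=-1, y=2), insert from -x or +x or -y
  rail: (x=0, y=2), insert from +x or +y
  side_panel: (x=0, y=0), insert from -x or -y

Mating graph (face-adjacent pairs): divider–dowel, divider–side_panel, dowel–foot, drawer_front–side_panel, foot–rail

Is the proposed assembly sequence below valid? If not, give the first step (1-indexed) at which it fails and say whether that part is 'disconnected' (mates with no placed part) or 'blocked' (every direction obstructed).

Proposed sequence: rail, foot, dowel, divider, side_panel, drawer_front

1. rail@(0, 2) [+x clear] — {rail}
2. foot@(-1, 2) [-x clear] — {foot, rail}
3. dowel@(-1, 1) [+x clear] — {dowel, foot, rail}
4. divider@(-1, 0) [+x clear] — {divider, dowel, foot, rail}
5. side_panel@(0, 0) [-y clear] — {divider, dowel, foot, rail, side_panel}
6. drawer_front@(0, -1) [+x clear] — {divider, dowel, drawer_front, foot, rail, side_panel}

Valid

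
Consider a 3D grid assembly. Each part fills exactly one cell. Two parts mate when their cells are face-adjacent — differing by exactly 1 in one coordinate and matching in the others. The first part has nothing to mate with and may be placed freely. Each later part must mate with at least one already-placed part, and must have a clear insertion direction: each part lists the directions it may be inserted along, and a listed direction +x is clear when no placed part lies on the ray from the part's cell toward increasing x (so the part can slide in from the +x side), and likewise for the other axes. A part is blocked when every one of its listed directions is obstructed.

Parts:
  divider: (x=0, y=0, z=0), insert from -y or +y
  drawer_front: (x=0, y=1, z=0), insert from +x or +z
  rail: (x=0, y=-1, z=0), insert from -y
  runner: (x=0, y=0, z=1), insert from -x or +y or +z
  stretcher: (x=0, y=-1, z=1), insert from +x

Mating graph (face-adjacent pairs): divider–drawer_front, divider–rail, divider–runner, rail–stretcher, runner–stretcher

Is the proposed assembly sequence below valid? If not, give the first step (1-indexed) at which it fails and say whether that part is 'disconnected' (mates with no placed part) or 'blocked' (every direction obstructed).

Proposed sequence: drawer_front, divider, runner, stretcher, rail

Valid

1. drawer_front@(0, 1, 0) [+x clear] — {drawer_front}
2. divider@(0, 0, 0) [-y clear] — {divider, drawer_front}
3. runner@(0, 0, 1) [-x clear] — {divider, drawer_front, runner}
4. stretcher@(0, -1, 1) [+x clear] — {divider, drawer_front, runner, stretcher}
5. rail@(0, -1, 0) [-y clear] — {divider, drawer_front, rail, runner, stretcher}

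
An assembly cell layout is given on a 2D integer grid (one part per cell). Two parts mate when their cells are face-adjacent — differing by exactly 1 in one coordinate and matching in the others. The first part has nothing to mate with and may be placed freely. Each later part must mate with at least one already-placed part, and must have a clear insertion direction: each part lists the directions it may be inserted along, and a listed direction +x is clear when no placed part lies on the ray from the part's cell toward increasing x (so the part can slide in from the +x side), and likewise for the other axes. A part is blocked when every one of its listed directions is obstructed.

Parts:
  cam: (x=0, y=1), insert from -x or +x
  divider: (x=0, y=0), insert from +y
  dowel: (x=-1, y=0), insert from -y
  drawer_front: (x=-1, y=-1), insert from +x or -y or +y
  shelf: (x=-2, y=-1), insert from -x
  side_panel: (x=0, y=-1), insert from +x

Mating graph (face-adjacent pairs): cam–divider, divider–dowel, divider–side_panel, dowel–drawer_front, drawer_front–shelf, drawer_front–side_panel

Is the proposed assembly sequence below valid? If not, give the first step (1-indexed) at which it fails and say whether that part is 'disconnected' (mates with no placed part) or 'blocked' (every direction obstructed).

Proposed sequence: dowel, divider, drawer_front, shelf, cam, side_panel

1. dowel@(-1, 0) [-y clear] — {dowel}
2. divider@(0, 0) [+y clear] — {divider, dowel}
3. drawer_front@(-1, -1) [+x clear] — {divider, dowel, drawer_front}
4. shelf@(-2, -1) [-x clear] — {divider, dowel, drawer_front, shelf}
5. cam@(0, 1) [-x clear] — {cam, divider, dowel, drawer_front, shelf}
6. side_panel@(0, -1) [+x clear] — {cam, divider, dowel, drawer_front, shelf, side_panel}

Valid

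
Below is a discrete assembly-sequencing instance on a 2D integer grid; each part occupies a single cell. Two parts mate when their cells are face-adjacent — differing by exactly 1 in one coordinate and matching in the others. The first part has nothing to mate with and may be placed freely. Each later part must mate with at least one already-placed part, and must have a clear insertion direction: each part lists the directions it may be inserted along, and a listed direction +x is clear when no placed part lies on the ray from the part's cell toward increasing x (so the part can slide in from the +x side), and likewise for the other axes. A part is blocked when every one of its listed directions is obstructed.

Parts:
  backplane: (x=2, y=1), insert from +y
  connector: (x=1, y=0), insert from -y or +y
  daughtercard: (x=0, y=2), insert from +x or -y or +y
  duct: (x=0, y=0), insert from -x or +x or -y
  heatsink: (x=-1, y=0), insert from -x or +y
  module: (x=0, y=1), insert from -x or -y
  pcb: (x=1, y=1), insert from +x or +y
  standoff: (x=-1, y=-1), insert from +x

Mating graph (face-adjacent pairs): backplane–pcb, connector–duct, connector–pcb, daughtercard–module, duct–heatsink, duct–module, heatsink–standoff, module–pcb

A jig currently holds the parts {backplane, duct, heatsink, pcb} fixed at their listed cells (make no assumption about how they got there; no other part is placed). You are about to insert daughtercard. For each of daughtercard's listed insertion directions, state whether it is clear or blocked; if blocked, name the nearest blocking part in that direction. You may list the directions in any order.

+x: ray from daughtercard(0, 2) has no placed part ⇒ clear
-y: nearest on ray is duct@(0, 0) ⇒ blocked
+y: ray from daughtercard(0, 2) has no placed part ⇒ clear

+x: clear; +y: clear; -y: blocked by duct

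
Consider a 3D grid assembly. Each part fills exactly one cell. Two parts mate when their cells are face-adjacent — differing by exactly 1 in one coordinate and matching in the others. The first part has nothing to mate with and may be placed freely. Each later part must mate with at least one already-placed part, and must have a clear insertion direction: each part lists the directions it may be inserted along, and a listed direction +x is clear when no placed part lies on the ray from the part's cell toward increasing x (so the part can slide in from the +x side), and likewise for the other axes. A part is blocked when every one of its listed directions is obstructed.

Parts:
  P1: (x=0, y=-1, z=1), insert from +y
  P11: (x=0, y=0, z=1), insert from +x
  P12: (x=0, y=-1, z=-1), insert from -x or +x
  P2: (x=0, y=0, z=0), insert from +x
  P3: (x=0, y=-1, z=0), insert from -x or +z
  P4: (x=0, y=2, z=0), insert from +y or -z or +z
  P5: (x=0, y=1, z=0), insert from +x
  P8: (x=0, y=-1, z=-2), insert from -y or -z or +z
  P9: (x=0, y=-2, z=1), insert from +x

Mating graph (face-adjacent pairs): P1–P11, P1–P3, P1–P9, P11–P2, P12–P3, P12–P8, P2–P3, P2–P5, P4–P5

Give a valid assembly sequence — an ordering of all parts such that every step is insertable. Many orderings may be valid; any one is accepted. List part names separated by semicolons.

P4; P5; P2; P3; P12; P8; P1; P11; P9

1. P4@(0, 2, 0) [+y clear] — {P4}
2. P5@(0, 1, 0) [+x clear] — {P4, P5}
3. P2@(0, 0, 0) [+x clear] — {P2, P4, P5}
4. P3@(0, -1, 0) [-x clear] — {P2, P3, P4, P5}
5. P12@(0, -1, -1) [-x clear] — {P12, P2, P3, P4, P5}
6. P8@(0, -1, -2) [-y clear] — {P12, P2, P3, P4, P5, P8}
7. P1@(0, -1, 1) [+y clear] — {P1, P12, P2, P3, P4, P5, P8}
8. P11@(0, 0, 1) [+x clear] — {P1, P11, P12, P2, P3, P4, P5, P8}
9. P9@(0, -2, 1) [+x clear] — {P1, P11, P12, P2, P3, P4, P5, P8, P9}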